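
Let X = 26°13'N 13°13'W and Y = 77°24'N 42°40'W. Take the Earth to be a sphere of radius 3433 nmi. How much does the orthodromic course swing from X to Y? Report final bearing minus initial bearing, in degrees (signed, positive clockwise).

At departure: θ₁ = atan2(sin Δλ cos φ₂, cos φ₁ sin φ₂ − sin φ₁ cos φ₂ cos Δλ) = 352.28°
At arrival: θ₂ = atan2(sin Δλ cos φ₁, −cos φ₂ sin φ₁ + sin φ₂ cos φ₁ cos Δλ) = 326.48°
Δθ = θ₂ − θ₁ = -25.8°

-25.8°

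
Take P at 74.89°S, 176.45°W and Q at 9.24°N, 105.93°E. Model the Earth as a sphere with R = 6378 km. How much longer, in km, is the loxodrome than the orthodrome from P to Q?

Great circle: cos σ = sin φ₁ sin φ₂ + cos φ₁ cos φ₂ cos Δλ,  σ = 1.6708 rad → d_gc = 10656.5 km
Rhumb line: Δψ = +2.1822, q = Δφ/Δψ = 0.6729, d_rh = R√(Δφ²+q²Δλ²) = 11023.1 km
Excess = 11023.1 − 10656.5 = 366.6 ≈ 367 km

367 km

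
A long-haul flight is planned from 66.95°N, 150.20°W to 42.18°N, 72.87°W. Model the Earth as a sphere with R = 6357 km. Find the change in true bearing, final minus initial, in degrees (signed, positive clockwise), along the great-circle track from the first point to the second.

+67.4°

Initial bearing θ₁ = atan2(sin Δλ cos φ₂, cos φ₁ sin φ₂ − sin φ₁ cos φ₂ cos Δλ) = 81.09°
Final bearing θ₂ = (initial bearing from the destination back to the start) + 180° = 148.53°
Δθ = θ₂ − θ₁ = +67.4°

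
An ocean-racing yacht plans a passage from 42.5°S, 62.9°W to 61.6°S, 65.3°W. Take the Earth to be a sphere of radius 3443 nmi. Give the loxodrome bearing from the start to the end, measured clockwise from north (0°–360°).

184.3°

Meridional parts: M(φ₁)=-0.8210, M(φ₂)=-1.3742 → ΔM = -0.5533;  Δλ = -0.0419 rad
tan C = Δλ / ΔM = +0.0757 → C = 184.33°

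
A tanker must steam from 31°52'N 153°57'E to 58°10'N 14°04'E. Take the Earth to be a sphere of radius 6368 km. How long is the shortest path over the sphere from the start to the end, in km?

9327 km

cos σ = sin φ₁ sin φ₂ + cos φ₁ cos φ₂ cos Δλ
      = sin(31.87°)sin(58.17°) + cos(31.87°)cos(58.17°)cos(-139.88°) = 0.1060
σ = 83.917° → d = Rσ = 6368·1.46463 = 9327 km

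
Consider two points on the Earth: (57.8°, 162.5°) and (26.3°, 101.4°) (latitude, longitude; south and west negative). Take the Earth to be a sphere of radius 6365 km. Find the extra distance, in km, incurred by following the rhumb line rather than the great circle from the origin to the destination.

139 km

Great circle: cos σ = sin φ₁ sin φ₂ + cos φ₁ cos φ₂ cos Δλ,  σ = 0.9200 rad → d_gc = 5856.0 km
Rhumb line: Δψ = -0.7665, q = Δφ/Δψ = 0.7172, d_rh = R√(Δφ²+q²Δλ²) = 5995.4 km
Excess = 5995.4 − 5856.0 = 139.4 ≈ 139 km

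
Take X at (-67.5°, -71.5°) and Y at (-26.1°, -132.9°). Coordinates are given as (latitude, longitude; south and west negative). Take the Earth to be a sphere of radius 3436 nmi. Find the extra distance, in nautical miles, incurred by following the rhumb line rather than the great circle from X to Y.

94 nmi

Great circle: cos σ = sin φ₁ sin φ₂ + cos φ₁ cos φ₂ cos Δλ,  σ = 0.9631 rad → d_gc = 3309.3 nmi
Rhumb line: Δψ = +1.1427, q = Δφ/Δψ = 0.6323, d_rh = R√(Δφ²+q²Δλ²) = 3403.6 nmi
Excess = 3403.6 − 3309.3 = 94.3 ≈ 94 nmi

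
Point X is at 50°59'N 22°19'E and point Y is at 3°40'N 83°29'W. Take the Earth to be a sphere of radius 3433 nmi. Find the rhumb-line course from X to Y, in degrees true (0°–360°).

Meridional parts: M(φ₁)=+1.0377, M(φ₂)=+0.0640 → ΔM = -0.9736;  Δλ = -1.8466 rad
tan C = Δλ / ΔM = +1.8966 → C = 242.20°

242.2°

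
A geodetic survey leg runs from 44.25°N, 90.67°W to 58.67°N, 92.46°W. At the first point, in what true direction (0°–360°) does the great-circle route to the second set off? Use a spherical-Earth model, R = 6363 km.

356.3°

N = sin Δλ·cos φ₂ = -0.0162;  D = cos φ₁ sin φ₂ − sin φ₁ cos φ₂ cos Δλ = +0.2492
initial course = atan2(N, D) = 356.27°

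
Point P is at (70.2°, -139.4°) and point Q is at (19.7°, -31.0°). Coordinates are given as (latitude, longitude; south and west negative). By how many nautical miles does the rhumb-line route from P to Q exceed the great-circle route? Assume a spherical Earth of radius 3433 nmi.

456 nmi

Great circle: cos σ = sin φ₁ sin φ₂ + cos φ₁ cos φ₂ cos Δλ,  σ = 1.3526 rad → d_gc = 4643.36 nmi
Rhumb line: Δψ = -1.3949, q = Δφ/Δψ = 0.6319, d_rh = R√(Δφ²+q²Δλ²) = 5098.95 nmi
Excess = 5098.95 − 4643.36 = 455.59 ≈ 456 nmi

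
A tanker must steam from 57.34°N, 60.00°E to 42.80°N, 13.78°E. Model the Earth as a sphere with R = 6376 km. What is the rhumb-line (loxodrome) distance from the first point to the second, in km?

3646 km

Rhumb course C = atan2(Δλ, Δψ) with Δψ = ln[tan(π/4+φ₂/2)/tan(π/4+φ₁/2)] = -0.3995, Δλ = -0.8067 → C = 243.65°
d = R·|Δφ| / |cos C| = 6376·0.25377 / 0.44383 = 3646 km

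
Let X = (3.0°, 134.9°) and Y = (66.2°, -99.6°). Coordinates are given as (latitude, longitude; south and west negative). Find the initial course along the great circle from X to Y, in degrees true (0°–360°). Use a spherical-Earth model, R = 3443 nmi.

θ = atan2( sin Δλ·cos φ₂ ,  cos φ₁ sin φ₂ − sin φ₁ cos φ₂ cos Δλ )
  = atan2(+0.3285, +0.9260) = 19.53°

19.5°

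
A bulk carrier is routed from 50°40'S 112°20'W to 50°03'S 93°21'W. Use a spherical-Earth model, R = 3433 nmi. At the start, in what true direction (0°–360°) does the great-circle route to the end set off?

θ = atan2( sin Δλ·cos φ₂ ,  cos φ₁ sin φ₂ − sin φ₁ cos φ₂ cos Δλ )
  = atan2(+0.2089, -0.0162) = 94.45°

94.4°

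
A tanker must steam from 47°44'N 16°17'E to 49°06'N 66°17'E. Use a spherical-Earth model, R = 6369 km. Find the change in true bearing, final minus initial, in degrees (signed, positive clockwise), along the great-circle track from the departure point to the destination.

At departure: θ₁ = atan2(sin Δλ cos φ₂, cos φ₁ sin φ₂ − sin φ₁ cos φ₂ cos Δλ) = 68.56°
At arrival: θ₂ = atan2(sin Δλ cos φ₁, −cos φ₂ sin φ₁ + sin φ₂ cos φ₁ cos Δλ) = 107.02°
Δθ = θ₂ − θ₁ = +38.5°

+38.5°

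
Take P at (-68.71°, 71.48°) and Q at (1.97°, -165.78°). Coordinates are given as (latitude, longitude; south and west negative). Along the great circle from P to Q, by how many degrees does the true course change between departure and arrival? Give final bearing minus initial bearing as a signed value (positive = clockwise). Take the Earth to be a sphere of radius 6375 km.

-102.0°

Initial bearing θ₁ = atan2(sin Δλ cos φ₂, cos φ₁ sin φ₂ − sin φ₁ cos φ₂ cos Δλ) = 120.30°
Final bearing θ₂ = (initial bearing from the destination back to the start) + 180° = 18.28°
Δθ = θ₂ − θ₁ = -102.0°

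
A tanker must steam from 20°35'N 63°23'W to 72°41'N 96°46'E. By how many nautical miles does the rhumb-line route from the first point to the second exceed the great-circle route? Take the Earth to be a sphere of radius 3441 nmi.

1415 nmi

Great circle: cos σ = sin φ₁ sin φ₂ + cos φ₁ cos φ₂ cos Δλ,  σ = 1.4972 rad → d_gc = 5151.8 nmi
Rhumb line: Δψ = +1.5148, q = Δφ/Δψ = 0.6003, d_rh = R√(Δφ²+q²Δλ²) = 6566.9 nmi
Excess = 6566.9 − 5151.8 = 1415.1 ≈ 1415 nmi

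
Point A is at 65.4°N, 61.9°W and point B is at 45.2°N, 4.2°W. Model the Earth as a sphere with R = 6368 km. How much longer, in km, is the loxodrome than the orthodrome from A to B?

Great circle: cos σ = sin φ₁ sin φ₂ + cos φ₁ cos φ₂ cos Δλ,  σ = 0.6403 rad → d_gc = 4077.5 km
Rhumb line: Δψ = -0.6368, q = Δφ/Δψ = 0.5537, d_rh = R√(Δφ²+q²Δλ²) = 4200.8 km
Excess = 4200.8 − 4077.5 = 123.3 ≈ 123 km

123 km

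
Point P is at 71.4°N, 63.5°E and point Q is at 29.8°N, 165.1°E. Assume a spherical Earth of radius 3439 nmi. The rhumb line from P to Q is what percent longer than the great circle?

Great circle: σ = 1.1425 rad → d_gc = Rσ = 3928.9 nmi
Rhumb: Δφ = -0.7261, Δλ = +1.7733, Δψ = -1.2641, q = Δφ/Δψ = 0.5744 → d_rh = R√(Δφ²+q²Δλ²) = 4301.5 nmi
Excess = (4301.5 − 3928.9) / 3928.9 = 372.6 / 3928.9 = 9.48% ≈ 9.5%

9.5%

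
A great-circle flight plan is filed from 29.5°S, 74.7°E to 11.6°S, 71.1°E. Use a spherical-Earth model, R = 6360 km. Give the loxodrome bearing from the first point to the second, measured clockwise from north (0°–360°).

Meridional parts: M(φ₁)=-0.5393, M(φ₂)=-0.2039 → ΔM = +0.3354;  Δλ = -0.0628 rad
tan C = Δλ / ΔM = -0.1873 → C = 349.39°

349.4°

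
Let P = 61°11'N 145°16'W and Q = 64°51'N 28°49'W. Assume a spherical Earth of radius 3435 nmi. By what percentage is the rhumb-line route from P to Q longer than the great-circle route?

16.4%

Great circle: σ = 0.7928 rad → d_gc = Rσ = 2723.2 nmi
Rhumb: Δφ = +0.0640, Δλ = +2.0324, Δψ = +0.1413, q = Δφ/Δψ = 0.4531 → d_rh = R√(Δφ²+q²Δλ²) = 3170.6 nmi
Excess = (3170.6 − 2723.2) / 2723.2 = 447.4 / 2723.2 = 16.43% ≈ 16.4%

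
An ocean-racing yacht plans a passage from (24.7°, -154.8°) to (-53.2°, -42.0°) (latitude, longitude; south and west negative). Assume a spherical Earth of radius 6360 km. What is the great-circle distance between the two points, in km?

13660 km

Haversine: a = sin²(Δφ/2)+cos φ₁ cos φ₂ sin²(Δλ/2) = 0.77275;  σ = 2·atan2(√a,√(1−a))
σ = 123.058° → d = Rσ = 6360·2.14777 = 13660 km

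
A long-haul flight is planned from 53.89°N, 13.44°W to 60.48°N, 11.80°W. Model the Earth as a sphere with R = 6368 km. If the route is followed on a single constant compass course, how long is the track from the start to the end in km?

Δψ = ln[tan(π/4+φ₂/2)/tan(π/4+φ₁/2)] = +0.2129;  Δφ = +0.1150 rad,  Δλ = +0.0286 rad
q = Δφ/Δψ = 0.5402
d = R·√(Δφ² + q²Δλ²) = 6368·0.11605 = 739 km

739 km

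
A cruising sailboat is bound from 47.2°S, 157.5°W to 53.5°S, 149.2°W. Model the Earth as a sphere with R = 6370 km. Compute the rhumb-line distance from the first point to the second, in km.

Rhumb course C = atan2(Δλ, Δψ) with Δψ = ln[tan(π/4+φ₂/2)/tan(π/4+φ₁/2)] = -0.1727, Δλ = +0.1449 → C = 140.00°
d = R·|Δφ| / |cos C| = 6370·0.10996 / 0.76608 = 914 km

914 km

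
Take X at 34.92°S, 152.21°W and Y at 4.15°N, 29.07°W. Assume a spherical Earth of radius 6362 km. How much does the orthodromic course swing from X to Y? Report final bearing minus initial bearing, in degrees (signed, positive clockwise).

Initial bearing θ₁ = atan2(sin Δλ cos φ₂, cos φ₁ sin φ₂ − sin φ₁ cos φ₂ cos Δλ) = 106.84°
Final bearing θ₂ = (initial bearing from the destination back to the start) + 180° = 51.89°
Δθ = θ₂ − θ₁ = -54.9°

-54.9°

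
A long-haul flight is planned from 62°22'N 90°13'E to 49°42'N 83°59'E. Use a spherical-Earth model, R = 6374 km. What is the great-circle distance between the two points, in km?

1460 km

Haversine: a = sin²(Δφ/2)+cos φ₁ cos φ₂ sin²(Δλ/2) = 0.01306;  σ = 2·atan2(√a,√(1−a))
σ = 13.122° → d = Rσ = 6374·0.22902 = 1460 km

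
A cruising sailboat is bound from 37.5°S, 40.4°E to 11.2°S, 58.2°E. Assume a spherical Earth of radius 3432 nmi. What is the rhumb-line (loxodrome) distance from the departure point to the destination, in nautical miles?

1844 nmi

Δψ = ln[tan(π/4+φ₂/2)/tan(π/4+φ₁/2)] = +0.5102;  Δφ = +0.4590 rad,  Δλ = +0.3107 rad
q = Δφ/Δψ = 0.8997
d = R·√(Δφ² + q²Δλ²) = 3432·0.53742 = 1844 nmi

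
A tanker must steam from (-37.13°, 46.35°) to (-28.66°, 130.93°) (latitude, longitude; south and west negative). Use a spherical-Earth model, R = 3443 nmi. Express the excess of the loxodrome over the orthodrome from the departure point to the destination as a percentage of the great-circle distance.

3.2%

Great circle: σ = 1.2073 rad → d_gc = Rσ = 4156.6 nmi
Rhumb: Δφ = +0.1478, Δλ = +1.4762, Δψ = +0.1764, q = Δφ/Δψ = 0.8383 → d_rh = R√(Δφ²+q²Δλ²) = 4290.8 nmi
Excess = (4290.8 − 4156.6) / 4156.6 = 134.2 / 4156.6 = 3.23% ≈ 3.2%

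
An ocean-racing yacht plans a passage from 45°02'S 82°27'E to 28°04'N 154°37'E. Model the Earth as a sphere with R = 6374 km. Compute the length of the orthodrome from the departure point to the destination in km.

10920 km

cos σ = sin φ₁ sin φ₂ + cos φ₁ cos φ₂ cos Δλ
      = sin(-45.03°)sin(28.07°) + cos(-45.03°)cos(28.07°)cos(72.17°) = -0.1419
σ = 98.159° → d = Rσ = 6374·1.71319 = 10920 km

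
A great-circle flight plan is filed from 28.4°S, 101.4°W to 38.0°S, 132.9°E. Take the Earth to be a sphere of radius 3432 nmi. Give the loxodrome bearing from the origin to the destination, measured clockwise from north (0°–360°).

Meridional parts: M(φ₁)=-0.5173, M(φ₂)=-0.7180 → ΔM = -0.2007;  Δλ = -2.1939 rad
tan C = Δλ / ΔM = +10.9325 → C = 264.77°

264.8°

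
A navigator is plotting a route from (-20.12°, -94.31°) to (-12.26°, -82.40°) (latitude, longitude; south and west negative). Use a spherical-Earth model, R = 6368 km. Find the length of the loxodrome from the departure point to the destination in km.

1541 km

Rhumb course C = atan2(Δλ, Δψ) with Δψ = ln[tan(π/4+φ₂/2)/tan(π/4+φ₁/2)] = +0.1430, Δλ = +0.2079 → C = 55.48°
d = R·|Δφ| / |cos C| = 6368·0.13718 / 0.56672 = 1541 km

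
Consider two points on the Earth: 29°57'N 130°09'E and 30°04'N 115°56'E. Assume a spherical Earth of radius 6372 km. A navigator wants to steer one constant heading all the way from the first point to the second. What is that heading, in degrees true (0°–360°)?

Meridional parts: M(φ₁)=+0.5483, M(φ₂)=+0.5507 → ΔM = +0.0024;  Δλ = -0.2481 rad
tan C = Δλ / ΔM = -105.5225 → C = 270.54°

270.5°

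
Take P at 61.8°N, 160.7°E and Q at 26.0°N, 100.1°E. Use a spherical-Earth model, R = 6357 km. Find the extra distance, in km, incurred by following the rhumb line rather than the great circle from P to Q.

Great circle: cos σ = sin φ₁ sin φ₂ + cos φ₁ cos φ₂ cos Δλ,  σ = 0.9337 rad → d_gc = 5935.7 km
Rhumb line: Δψ = -0.9114, q = Δφ/Δψ = 0.6856, d_rh = R√(Δφ²+q²Δλ²) = 6084.9 km
Excess = 6084.9 − 5935.7 = 149.2 ≈ 149 km

149 km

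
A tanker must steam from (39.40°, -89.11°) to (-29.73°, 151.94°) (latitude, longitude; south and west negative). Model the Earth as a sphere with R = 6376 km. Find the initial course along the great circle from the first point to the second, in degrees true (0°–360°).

261.3°

θ = atan2( sin Δλ·cos φ₂ ,  cos φ₁ sin φ₂ − sin φ₁ cos φ₂ cos Δλ )
  = atan2(-0.7599, -0.1164) = 261.29°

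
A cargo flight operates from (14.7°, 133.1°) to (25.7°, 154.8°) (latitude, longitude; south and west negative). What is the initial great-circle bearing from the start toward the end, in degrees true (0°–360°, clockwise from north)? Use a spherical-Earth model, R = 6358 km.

58.1°

θ = atan2( sin Δλ·cos φ₂ ,  cos φ₁ sin φ₂ − sin φ₁ cos φ₂ cos Δλ )
  = atan2(+0.3332, +0.2070) = 58.15°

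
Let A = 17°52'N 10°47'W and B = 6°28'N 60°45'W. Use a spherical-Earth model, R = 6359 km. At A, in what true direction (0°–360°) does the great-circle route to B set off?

N = sin Δλ·cos φ₂ = -0.7608;  D = cos φ₁ sin φ₂ − sin φ₁ cos φ₂ cos Δλ = -0.0889
initial course = atan2(N, D) = 263.34°

263.3°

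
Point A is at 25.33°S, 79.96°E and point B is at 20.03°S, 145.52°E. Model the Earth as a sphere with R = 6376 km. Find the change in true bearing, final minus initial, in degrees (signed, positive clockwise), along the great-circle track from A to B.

-27.9°

At departure: θ₁ = atan2(sin Δλ cos φ₂, cos φ₁ sin φ₂ − sin φ₁ cos φ₂ cos Δλ) = 99.51°
At arrival: θ₂ = atan2(sin Δλ cos φ₁, −cos φ₂ sin φ₁ + sin φ₂ cos φ₁ cos Δλ) = 71.59°
Δθ = θ₂ − θ₁ = -27.9°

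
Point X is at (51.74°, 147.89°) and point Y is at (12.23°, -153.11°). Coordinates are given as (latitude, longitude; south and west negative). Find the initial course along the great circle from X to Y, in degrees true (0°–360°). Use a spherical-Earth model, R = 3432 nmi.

107.5°

θ = atan2( sin Δλ·cos φ₂ ,  cos φ₁ sin φ₂ − sin φ₁ cos φ₂ cos Δλ )
  = atan2(+0.8377, -0.2641) = 107.50°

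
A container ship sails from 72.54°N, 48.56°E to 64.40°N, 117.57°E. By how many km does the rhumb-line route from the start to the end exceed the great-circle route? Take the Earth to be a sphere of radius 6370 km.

153 km

Great circle: cos σ = sin φ₁ sin φ₂ + cos φ₁ cos φ₂ cos Δλ,  σ = 0.4354 rad → d_gc = 2773.2 km
Rhumb line: Δψ = -0.3917, q = Δφ/Δψ = 0.3627, d_rh = R√(Δφ²+q²Δλ²) = 2926.0 km
Excess = 2926.0 − 2773.2 = 152.8 ≈ 153 km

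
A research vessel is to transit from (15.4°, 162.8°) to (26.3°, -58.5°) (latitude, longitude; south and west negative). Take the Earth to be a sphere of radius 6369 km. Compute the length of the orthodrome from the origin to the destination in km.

Haversine: a = sin²(Δφ/2)+cos φ₁ cos φ₂ sin²(Δλ/2) = 0.76583;  σ = 2·atan2(√a,√(1−a))
σ = 122.117° → d = Rσ = 6369·2.13135 = 13575 km

13575 km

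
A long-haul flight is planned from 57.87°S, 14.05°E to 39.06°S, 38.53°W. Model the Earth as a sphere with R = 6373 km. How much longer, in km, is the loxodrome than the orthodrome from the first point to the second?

Great circle: cos σ = sin φ₁ sin φ₂ + cos φ₁ cos φ₂ cos Δλ,  σ = 0.6688 rad → d_gc = 4262.3 km
Rhumb line: Δψ = +0.5032, q = Δφ/Δψ = 0.6524, d_rh = R√(Δφ²+q²Δλ²) = 4351.3 km
Excess = 4351.3 − 4262.3 = 89.0 ≈ 89 km

89 km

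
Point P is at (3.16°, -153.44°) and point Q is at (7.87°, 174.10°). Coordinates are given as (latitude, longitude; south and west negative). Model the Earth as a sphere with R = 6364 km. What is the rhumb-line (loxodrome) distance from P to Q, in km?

Δψ = ln[tan(π/4+φ₂/2)/tan(π/4+φ₁/2)] = +0.0826;  Δφ = +0.0822 rad,  Δλ = -0.5665 rad
q = Δφ/Δψ = 0.9951
d = R·√(Δφ² + q²Δλ²) = 6364·0.56971 = 3626 km

3626 km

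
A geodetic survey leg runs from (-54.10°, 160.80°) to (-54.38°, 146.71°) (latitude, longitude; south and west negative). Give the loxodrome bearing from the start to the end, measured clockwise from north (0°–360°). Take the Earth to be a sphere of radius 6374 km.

Meridional parts: M(φ₁)=-1.1272, M(φ₂)=-1.1355 → ΔM = -0.0084;  Δλ = -0.2459 rad
tan C = Δλ / ΔM = +29.4073 → C = 268.05°

268.1°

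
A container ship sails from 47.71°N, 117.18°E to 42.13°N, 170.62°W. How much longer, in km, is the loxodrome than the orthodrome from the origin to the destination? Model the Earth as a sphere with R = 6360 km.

Great circle: cos σ = sin φ₁ sin φ₂ + cos φ₁ cos φ₂ cos Δλ,  σ = 0.8648 rad → d_gc = 5500.2 km
Rhumb line: Δψ = -0.1377, q = Δφ/Δψ = 0.7073, d_rh = R√(Δφ²+q²Δλ²) = 5702.0 km
Excess = 5702.0 − 5500.2 = 201.8 ≈ 202 km

202 km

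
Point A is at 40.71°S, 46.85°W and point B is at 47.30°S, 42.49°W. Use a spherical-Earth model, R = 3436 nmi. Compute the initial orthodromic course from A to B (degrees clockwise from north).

156.0°

θ = atan2( sin Δλ·cos φ₂ ,  cos φ₁ sin φ₂ − sin φ₁ cos φ₂ cos Δλ )
  = atan2(+0.0516, -0.1160) = 156.05°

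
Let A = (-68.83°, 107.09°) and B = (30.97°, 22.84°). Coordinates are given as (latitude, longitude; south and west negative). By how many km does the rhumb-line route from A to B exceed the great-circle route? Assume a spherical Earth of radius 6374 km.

Great circle: cos σ = sin φ₁ sin φ₂ + cos φ₁ cos φ₂ cos Δλ,  σ = 2.0363 rad → d_gc = 12979.1 km
Rhumb line: Δψ = +2.2463, q = Δφ/Δψ = 0.7754, d_rh = R√(Δφ²+q²Δλ²) = 13269.8 km
Excess = 13269.8 − 12979.1 = 290.7 ≈ 291 km

291 km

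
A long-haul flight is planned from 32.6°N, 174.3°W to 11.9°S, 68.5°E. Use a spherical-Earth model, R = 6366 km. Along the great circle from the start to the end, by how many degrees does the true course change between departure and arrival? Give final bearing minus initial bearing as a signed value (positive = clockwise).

Initial bearing θ₁ = atan2(sin Δλ cos φ₂, cos φ₁ sin φ₂ − sin φ₁ cos φ₂ cos Δλ) = 274.42°
Final bearing θ₂ = (initial bearing from the destination back to the start) + 180° = 239.14°
Δθ = θ₂ − θ₁ = -35.3°

-35.3°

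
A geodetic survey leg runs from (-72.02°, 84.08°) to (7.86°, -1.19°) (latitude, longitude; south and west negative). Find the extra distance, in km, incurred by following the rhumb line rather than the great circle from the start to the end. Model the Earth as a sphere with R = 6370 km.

Great circle: cos σ = sin φ₁ sin φ₂ + cos φ₁ cos φ₂ cos Δλ,  σ = 1.6758 rad → d_gc = 10675.2 km
Rhumb line: Δψ = +1.9815, q = Δφ/Δψ = 0.7036, d_rh = R√(Δφ²+q²Δλ²) = 11106.8 km
Excess = 11106.8 − 10675.2 = 431.6 ≈ 432 km

432 km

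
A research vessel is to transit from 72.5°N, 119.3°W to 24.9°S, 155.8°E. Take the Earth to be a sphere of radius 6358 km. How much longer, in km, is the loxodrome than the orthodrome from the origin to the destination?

377 km

Great circle: cos σ = sin φ₁ sin φ₂ + cos φ₁ cos φ₂ cos Δλ,  σ = 1.9577 rad → d_gc = 12446.9 km
Rhumb line: Δψ = -2.3203, q = Δφ/Δψ = 0.7326, d_rh = R√(Δφ²+q²Δλ²) = 12824.2 km
Excess = 12824.2 − 12446.9 = 377.3 ≈ 377 km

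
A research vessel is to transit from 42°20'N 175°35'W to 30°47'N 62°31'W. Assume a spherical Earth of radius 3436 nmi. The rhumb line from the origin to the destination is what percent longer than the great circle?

8.0%

Great circle: σ = 1.4748 rad → d_gc = Rσ = 5067.5 nmi
Rhumb: Δφ = -0.2016, Δλ = +1.9734, Δψ = -0.2519, q = Δφ/Δψ = 0.8004 → d_rh = R√(Δφ²+q²Δλ²) = 5471.1 nmi
Excess = (5471.1 − 5067.5) / 5067.5 = 403.6 / 5067.5 = 7.96% ≈ 8.0%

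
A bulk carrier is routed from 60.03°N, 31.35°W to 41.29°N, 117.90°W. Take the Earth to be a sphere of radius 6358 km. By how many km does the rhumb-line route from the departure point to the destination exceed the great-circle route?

388 km

Great circle: cos σ = sin φ₁ sin φ₂ + cos φ₁ cos φ₂ cos Δλ,  σ = 0.9345 rad → d_gc = 5941.52 km
Rhumb line: Δψ = -0.5254, q = Δφ/Δψ = 0.6225, d_rh = R√(Δφ²+q²Δλ²) = 6330.00 km
Excess = 6330.00 − 5941.52 = 388.48 ≈ 388 km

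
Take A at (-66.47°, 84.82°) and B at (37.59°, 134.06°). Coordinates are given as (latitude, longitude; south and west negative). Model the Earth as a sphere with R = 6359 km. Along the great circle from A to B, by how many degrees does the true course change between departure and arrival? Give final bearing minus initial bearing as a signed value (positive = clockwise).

-21.0°

Initial bearing θ₁ = atan2(sin Δλ cos φ₂, cos φ₁ sin φ₂ − sin φ₁ cos φ₂ cos Δλ) = 39.90°
Final bearing θ₂ = (initial bearing from the destination back to the start) + 180° = 18.85°
Δθ = θ₂ − θ₁ = -21.0°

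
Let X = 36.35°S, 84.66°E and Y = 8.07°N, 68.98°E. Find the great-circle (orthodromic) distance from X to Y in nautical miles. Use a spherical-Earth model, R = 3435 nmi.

cos σ = sin φ₁ sin φ₂ + cos φ₁ cos φ₂ cos Δλ
      = sin(-36.35°)sin(8.07°) + cos(-36.35°)cos(8.07°)cos(-15.68°) = 0.6846
σ = 46.800° → d = Rσ = 3435·0.81681 = 2806 nmi

2806 nmi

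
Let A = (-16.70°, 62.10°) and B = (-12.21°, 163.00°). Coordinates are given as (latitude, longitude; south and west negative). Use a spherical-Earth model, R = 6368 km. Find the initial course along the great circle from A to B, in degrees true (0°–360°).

104.9°

θ = atan2( sin Δλ·cos φ₂ ,  cos φ₁ sin φ₂ − sin φ₁ cos φ₂ cos Δλ )
  = atan2(+0.9597, -0.2557) = 104.92°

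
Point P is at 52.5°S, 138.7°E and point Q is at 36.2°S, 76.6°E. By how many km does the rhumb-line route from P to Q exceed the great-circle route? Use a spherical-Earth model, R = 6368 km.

132 km

Great circle: cos σ = sin φ₁ sin φ₂ + cos φ₁ cos φ₂ cos Δλ,  σ = 0.7976 rad → d_gc = 5079.10 km
Rhumb line: Δψ = +0.4018, q = Δφ/Δψ = 0.7080, d_rh = R√(Δφ²+q²Δλ²) = 5211.59 km
Excess = 5211.59 − 5079.10 = 132.49 ≈ 132 km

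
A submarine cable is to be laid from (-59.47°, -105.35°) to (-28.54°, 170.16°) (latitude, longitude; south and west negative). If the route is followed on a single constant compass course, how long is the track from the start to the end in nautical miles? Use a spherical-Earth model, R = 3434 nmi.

Rhumb course C = atan2(Δλ, Δψ) with Δψ = ln[tan(π/4+φ₂/2)/tan(π/4+φ₁/2)] = +0.7785, Δλ = -1.4746 → C = 297.83°
d = R·|Δφ| / |cos C| = 3434·0.53983 / 0.46687 = 3971 nmi

3971 nmi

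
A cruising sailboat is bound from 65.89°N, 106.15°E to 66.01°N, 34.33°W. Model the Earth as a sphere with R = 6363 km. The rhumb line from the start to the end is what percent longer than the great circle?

Great circle: σ = 0.7872 rad → d_gc = Rσ = 5009.2 km
Rhumb: Δφ = +0.0021, Δλ = -2.4518, Δψ = +0.0051, q = Δφ/Δψ = 0.4075 → d_rh = R√(Δφ²+q²Δλ²) = 6358.0 km
Excess = (6358.0 − 5009.2) / 5009.2 = 1348.8 / 5009.2 = 26.93% ≈ 26.9%

26.9%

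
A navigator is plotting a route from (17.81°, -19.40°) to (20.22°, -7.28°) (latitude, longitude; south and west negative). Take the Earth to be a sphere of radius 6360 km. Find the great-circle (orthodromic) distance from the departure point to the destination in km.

1299 km

Haversine: a = sin²(Δφ/2)+cos φ₁ cos φ₂ sin²(Δλ/2) = 0.01040;  σ = 2·atan2(√a,√(1−a))
σ = 11.706° → d = Rσ = 6360·0.20431 = 1299 km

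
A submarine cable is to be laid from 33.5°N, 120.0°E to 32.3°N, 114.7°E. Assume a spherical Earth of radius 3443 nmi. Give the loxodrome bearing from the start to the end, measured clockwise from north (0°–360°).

Meridional parts: M(φ₁)=+0.6212, M(φ₂)=+0.5962 → ΔM = -0.0249;  Δλ = -0.0925 rad
tan C = Δλ / ΔM = +3.7082 → C = 254.91°

254.9°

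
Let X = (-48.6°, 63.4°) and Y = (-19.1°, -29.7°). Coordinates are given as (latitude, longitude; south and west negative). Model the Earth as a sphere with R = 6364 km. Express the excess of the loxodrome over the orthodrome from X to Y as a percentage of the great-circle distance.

4.4%

Great circle: σ = 1.3575 rad → d_gc = Rσ = 8639.3 km
Rhumb: Δφ = +0.5149, Δλ = -1.6249, Δψ = +0.6335, q = Δφ/Δψ = 0.8127 → d_rh = R√(Δφ²+q²Δλ²) = 9020.6 km
Excess = (9020.6 − 8639.3) / 8639.3 = 381.3 / 8639.3 = 4.41% ≈ 4.4%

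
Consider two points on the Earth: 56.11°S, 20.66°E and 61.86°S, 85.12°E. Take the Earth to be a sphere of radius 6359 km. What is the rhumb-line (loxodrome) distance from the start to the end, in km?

Δψ = ln[tan(π/4+φ₂/2)/tan(π/4+φ₁/2)] = -0.1953;  Δφ = -0.1004 rad,  Δλ = +1.1250 rad
q = Δφ/Δψ = 0.5138
d = R·√(Δφ² + q²Δλ²) = 6359·0.58674 = 3731 km

3731 km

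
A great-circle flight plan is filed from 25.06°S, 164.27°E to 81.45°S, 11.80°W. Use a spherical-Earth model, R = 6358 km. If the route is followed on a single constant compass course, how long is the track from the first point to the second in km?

10944 km

Rhumb course C = atan2(Δλ, Δψ) with Δψ = ln[tan(π/4+φ₂/2)/tan(π/4+φ₁/2)] = -2.1416, Δλ = -3.0730 → C = 235.13°
d = R·|Δφ| / |cos C| = 6358·0.98419 / 0.57175 = 10944 km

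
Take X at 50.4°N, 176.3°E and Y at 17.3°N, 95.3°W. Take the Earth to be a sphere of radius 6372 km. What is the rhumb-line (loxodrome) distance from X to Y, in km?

8755 km

Δψ = ln[tan(π/4+φ₂/2)/tan(π/4+φ₁/2)] = -0.7150;  Δφ = -0.5777 rad,  Δλ = +1.5429 rad
q = Δφ/Δψ = 0.8080
d = R·√(Δφ² + q²Δλ²) = 6372·1.37404 = 8755 km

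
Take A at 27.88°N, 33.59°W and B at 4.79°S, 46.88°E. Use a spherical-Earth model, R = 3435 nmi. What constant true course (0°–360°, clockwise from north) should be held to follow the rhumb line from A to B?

112.8°

Meridional parts: M(φ₁)=+0.5070, M(φ₂)=-0.0837 → ΔM = -0.5907;  Δλ = +1.4045 rad
tan C = Δλ / ΔM = -2.3775 → C = 112.81°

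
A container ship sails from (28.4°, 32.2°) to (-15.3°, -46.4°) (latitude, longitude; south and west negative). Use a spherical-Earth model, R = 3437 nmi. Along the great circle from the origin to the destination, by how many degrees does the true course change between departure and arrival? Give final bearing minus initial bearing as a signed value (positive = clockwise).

-11.5°

Initial bearing θ₁ = atan2(sin Δλ cos φ₂, cos φ₁ sin φ₂ − sin φ₁ cos φ₂ cos Δλ) = 251.15°
Final bearing θ₂ = (initial bearing from the destination back to the start) + 180° = 239.66°
Δθ = θ₂ − θ₁ = -11.5°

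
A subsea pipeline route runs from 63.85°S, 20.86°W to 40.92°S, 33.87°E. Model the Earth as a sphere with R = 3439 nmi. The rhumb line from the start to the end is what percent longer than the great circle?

Great circle: σ = 0.6757 rad → d_gc = Rσ = 2323.8 nmi
Rhumb: Δφ = +0.4002, Δλ = +0.9552, Δψ = +0.6759, q = Δφ/Δψ = 0.5921 → d_rh = R√(Δφ²+q²Δλ²) = 2382.7 nmi
Excess = (2382.7 − 2323.8) / 2323.8 = 58.9 / 2323.8 = 2.53% ≈ 2.5%

2.5%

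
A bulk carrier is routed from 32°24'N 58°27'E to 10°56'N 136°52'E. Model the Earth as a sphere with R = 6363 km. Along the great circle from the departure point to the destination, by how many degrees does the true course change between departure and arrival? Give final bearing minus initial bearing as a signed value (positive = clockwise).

At departure: θ₁ = atan2(sin Δλ cos φ₂, cos φ₁ sin φ₂ − sin φ₁ cos φ₂ cos Δλ) = 86.76°
At arrival: θ₂ = atan2(sin Δλ cos φ₁, −cos φ₂ sin φ₁ + sin φ₂ cos φ₁ cos Δλ) = 120.84°
Δθ = θ₂ − θ₁ = +34.1°

+34.1°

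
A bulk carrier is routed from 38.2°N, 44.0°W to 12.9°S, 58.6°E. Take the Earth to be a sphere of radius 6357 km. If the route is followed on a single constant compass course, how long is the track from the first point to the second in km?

12103 km

Rhumb course C = atan2(Δλ, Δψ) with Δψ = ln[tan(π/4+φ₂/2)/tan(π/4+φ₁/2)] = -0.9495, Δλ = +1.7907 → C = 117.93°
d = R·|Δφ| / |cos C| = 6357·0.89186 / 0.46846 = 12103 km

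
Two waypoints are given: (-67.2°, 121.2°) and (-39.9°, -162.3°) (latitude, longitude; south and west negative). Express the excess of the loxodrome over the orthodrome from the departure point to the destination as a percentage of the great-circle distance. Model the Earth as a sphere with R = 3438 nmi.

Great circle: σ = 0.8490 rad → d_gc = Rσ = 2918.9 nmi
Rhumb: Δφ = +0.4765, Δλ = +1.3352, Δψ = +0.8407, q = Δφ/Δψ = 0.5668 → d_rh = R√(Δφ²+q²Δλ²) = 3074.5 nmi
Excess = (3074.5 − 2918.9) / 2918.9 = 155.6 / 2918.9 = 5.33% ≈ 5.3%

5.3%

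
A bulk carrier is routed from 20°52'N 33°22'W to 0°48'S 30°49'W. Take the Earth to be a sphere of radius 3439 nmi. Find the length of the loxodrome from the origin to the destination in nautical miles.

Rhumb course C = atan2(Δλ, Δψ) with Δψ = ln[tan(π/4+φ₂/2)/tan(π/4+φ₁/2)] = -0.3865, Δλ = +0.0445 → C = 173.43°
d = R·|Δφ| / |cos C| = 3439·0.37815 / 0.99343 = 1309 nmi

1309 nmi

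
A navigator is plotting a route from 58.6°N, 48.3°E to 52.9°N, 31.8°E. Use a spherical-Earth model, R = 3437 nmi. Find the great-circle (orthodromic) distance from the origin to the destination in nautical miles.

cos σ = sin φ₁ sin φ₂ + cos φ₁ cos φ₂ cos Δλ
      = sin(58.60°)sin(52.90°) + cos(58.60°)cos(52.90°)cos(-16.50°) = 0.9821
σ = 10.853° → d = Rσ = 3437·0.18942 = 651 nmi

651 nmi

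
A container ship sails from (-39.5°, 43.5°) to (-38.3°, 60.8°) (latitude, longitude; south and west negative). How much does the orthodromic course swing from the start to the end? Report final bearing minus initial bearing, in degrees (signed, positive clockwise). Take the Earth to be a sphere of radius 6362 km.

-10.9°

Initial bearing θ₁ = atan2(sin Δλ cos φ₂, cos φ₁ sin φ₂ − sin φ₁ cos φ₂ cos Δλ) = 90.40°
Final bearing θ₂ = (initial bearing from the destination back to the start) + 180° = 79.49°
Δθ = θ₂ − θ₁ = -10.9°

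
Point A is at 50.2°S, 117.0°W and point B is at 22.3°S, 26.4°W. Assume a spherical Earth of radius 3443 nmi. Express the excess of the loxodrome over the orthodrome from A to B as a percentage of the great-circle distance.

Great circle: σ = 1.2814 rad → d_gc = Rσ = 4412.0 nmi
Rhumb: Δφ = +0.4869, Δλ = +1.5813, Δψ = +0.6167, q = Δφ/Δψ = 0.7896 → d_rh = R√(Δφ²+q²Δλ²) = 4614.2 nmi
Excess = (4614.2 − 4412.0) / 4412.0 = 202.2 / 4412.0 = 4.58% ≈ 4.6%

4.6%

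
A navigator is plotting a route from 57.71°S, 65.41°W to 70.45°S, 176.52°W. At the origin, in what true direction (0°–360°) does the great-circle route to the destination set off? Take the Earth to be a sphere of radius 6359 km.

207.3°

θ = atan2( sin Δλ·cos φ₂ ,  cos φ₁ sin φ₂ − sin φ₁ cos φ₂ cos Δλ )
  = atan2(-0.3122, -0.6053) = 207.28°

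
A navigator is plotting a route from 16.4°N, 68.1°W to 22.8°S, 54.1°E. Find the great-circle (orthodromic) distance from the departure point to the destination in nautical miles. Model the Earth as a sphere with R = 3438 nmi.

7530 nmi

cos σ = sin φ₁ sin φ₂ + cos φ₁ cos φ₂ cos Δλ
      = sin(16.40°)sin(-22.80°) + cos(16.40°)cos(-22.80°)cos(122.20°) = -0.5807
σ = 125.497° → d = Rσ = 3438·2.19034 = 7530 nmi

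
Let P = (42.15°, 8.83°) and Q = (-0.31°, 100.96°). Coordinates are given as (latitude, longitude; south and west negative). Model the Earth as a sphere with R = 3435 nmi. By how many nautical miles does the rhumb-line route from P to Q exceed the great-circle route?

111 nmi

Great circle: cos σ = sin φ₁ sin φ₂ + cos φ₁ cos φ₂ cos Δλ,  σ = 1.6020 rad → d_gc = 5502.8 nmi
Rhumb line: Δψ = -0.8181, q = Δφ/Δψ = 0.9058, d_rh = R√(Δφ²+q²Δλ²) = 5613.6 nmi
Excess = 5613.6 − 5502.8 = 110.8 ≈ 111 nmi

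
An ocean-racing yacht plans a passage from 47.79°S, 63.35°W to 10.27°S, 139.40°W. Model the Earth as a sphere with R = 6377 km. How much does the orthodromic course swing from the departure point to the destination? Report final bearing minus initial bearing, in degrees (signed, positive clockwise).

At departure: θ₁ = atan2(sin Δλ cos φ₂, cos φ₁ sin φ₂ − sin φ₁ cos φ₂ cos Δλ) = 273.35°
At arrival: θ₂ = atan2(sin Δλ cos φ₁, −cos φ₂ sin φ₁ + sin φ₂ cos φ₁ cos Δλ) = 317.03°
Δθ = θ₂ − θ₁ = +43.7°

+43.7°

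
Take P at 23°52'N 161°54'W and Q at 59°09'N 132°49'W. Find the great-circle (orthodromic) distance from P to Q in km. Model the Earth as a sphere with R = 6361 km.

cos σ = sin φ₁ sin φ₂ + cos φ₁ cos φ₂ cos Δλ
      = sin(23.87°)sin(59.15°) + cos(23.87°)cos(59.15°)cos(29.08°) = 0.7572
σ = 40.784° → d = Rσ = 6361·0.71181 = 4528 km

4528 km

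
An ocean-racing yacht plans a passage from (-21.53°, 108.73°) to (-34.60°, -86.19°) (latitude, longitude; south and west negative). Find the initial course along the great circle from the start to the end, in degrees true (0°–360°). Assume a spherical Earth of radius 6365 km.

θ = atan2( sin Δλ·cos φ₂ ,  cos φ₁ sin φ₂ − sin φ₁ cos φ₂ cos Δλ )
  = atan2(+0.2119, -0.8201) = 165.51°

165.5°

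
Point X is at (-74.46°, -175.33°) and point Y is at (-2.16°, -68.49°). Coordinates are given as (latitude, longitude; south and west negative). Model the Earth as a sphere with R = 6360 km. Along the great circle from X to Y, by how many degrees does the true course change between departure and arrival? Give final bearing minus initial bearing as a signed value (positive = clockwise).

At departure: θ₁ = atan2(sin Δλ cos φ₂, cos φ₁ sin φ₂ − sin φ₁ cos φ₂ cos Δλ) = 106.81°
At arrival: θ₂ = atan2(sin Δλ cos φ₁, −cos φ₂ sin φ₁ + sin φ₂ cos φ₁ cos Δλ) = 14.87°
Δθ = θ₂ − θ₁ = -91.9°

-91.9°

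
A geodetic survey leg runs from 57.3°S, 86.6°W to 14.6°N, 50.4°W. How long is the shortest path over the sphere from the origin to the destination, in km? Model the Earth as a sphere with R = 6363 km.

cos σ = sin φ₁ sin φ₂ + cos φ₁ cos φ₂ cos Δλ
      = sin(-57.30°)sin(14.60°) + cos(-57.30°)cos(14.60°)cos(36.20°) = 0.2098
σ = 77.892° → d = Rσ = 6363·1.35947 = 8650 km

8650 km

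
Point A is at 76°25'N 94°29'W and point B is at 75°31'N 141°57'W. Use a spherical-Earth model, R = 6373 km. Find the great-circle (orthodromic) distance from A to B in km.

Haversine: a = sin²(Δφ/2)+cos φ₁ cos φ₂ sin²(Δλ/2) = 0.00958;  σ = 2·atan2(√a,√(1−a))
σ = 11.232° → d = Rσ = 6373·0.19603 = 1249 km

1249 km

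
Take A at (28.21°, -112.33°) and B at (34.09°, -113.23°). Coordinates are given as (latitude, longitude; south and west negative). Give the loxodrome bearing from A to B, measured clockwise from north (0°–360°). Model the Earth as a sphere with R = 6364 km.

Δψ = ln[tan(π/4+φ₂/2)/tan(π/4+φ₁/2)] = +0.1200
Δλ = -0.0157 rad (taken the short way round)
course = atan2(Δλ, Δψ) = 352.54°

352.5°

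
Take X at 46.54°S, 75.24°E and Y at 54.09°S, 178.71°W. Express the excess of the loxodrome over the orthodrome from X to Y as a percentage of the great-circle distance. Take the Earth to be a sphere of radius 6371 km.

10.4%

Great circle: σ = 1.0743 rad → d_gc = Rσ = 6844.3 km
Rhumb: Δφ = -0.1318, Δλ = +1.8509, Δψ = -0.2069, q = Δφ/Δψ = 0.6368 → d_rh = R√(Δφ²+q²Δλ²) = 7555.6 km
Excess = (7555.6 − 6844.3) / 6844.3 = 711.3 / 6844.3 = 10.39% ≈ 10.4%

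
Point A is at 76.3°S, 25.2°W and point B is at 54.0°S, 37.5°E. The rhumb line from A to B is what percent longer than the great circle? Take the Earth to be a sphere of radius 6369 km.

4.2%

Great circle: σ = 0.5551 rad → d_gc = Rσ = 3535.4 km
Rhumb: Δφ = +0.3892, Δλ = +1.0943, Δψ = +0.9950, q = Δφ/Δψ = 0.3912 → d_rh = R√(Δφ²+q²Δλ²) = 3684.7 km
Excess = (3684.7 − 3535.4) / 3535.4 = 149.3 / 3535.4 = 4.22% ≈ 4.2%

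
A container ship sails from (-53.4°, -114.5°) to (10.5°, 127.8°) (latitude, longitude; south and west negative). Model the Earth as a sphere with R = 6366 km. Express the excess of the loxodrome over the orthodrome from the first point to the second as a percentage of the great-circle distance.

Great circle: σ = 2.0029 rad → d_gc = Rσ = 12750.7 km
Rhumb: Δφ = +1.1153, Δλ = -2.0543, Δψ = +1.2908, q = Δφ/Δψ = 0.8640 → d_rh = R√(Δφ²+q²Δλ²) = 13344.6 km
Excess = (13344.6 − 12750.7) / 12750.7 = 593.9 / 12750.7 = 4.66% ≈ 4.7%

4.7%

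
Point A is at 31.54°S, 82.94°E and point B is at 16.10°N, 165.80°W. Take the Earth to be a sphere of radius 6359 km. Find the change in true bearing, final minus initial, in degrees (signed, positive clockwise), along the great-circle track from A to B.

-24.2°

Initial bearing θ₁ = atan2(sin Δλ cos φ₂, cos φ₁ sin φ₂ − sin φ₁ cos φ₂ cos Δλ) = 86.54°
Final bearing θ₂ = (initial bearing from the destination back to the start) + 180° = 62.31°
Δθ = θ₂ − θ₁ = -24.2°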